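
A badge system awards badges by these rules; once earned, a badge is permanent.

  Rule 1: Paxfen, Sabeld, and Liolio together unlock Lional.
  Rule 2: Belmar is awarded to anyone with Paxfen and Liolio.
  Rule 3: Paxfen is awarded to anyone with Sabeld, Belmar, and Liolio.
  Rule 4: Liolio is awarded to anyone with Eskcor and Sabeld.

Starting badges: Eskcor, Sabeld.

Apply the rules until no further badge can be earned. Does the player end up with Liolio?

With Eskcor and Sabeld, Liolio is earned (Rule 4).

Yes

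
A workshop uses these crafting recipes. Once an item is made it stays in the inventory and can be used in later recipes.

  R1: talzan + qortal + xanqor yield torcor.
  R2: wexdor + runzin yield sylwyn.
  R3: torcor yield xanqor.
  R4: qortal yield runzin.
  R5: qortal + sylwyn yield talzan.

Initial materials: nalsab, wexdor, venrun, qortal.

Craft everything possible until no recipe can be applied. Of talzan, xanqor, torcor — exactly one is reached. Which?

qortal → runzin (R4).
Using R2, wexdor and runzin make sylwyn.
qortal + sylwyn → talzan (R5).
xanqor would need torcor (R3), but torcor is never obtained. torcor would need talzan, qortal, and xanqor (R1), but xanqor is never obtained.

talzan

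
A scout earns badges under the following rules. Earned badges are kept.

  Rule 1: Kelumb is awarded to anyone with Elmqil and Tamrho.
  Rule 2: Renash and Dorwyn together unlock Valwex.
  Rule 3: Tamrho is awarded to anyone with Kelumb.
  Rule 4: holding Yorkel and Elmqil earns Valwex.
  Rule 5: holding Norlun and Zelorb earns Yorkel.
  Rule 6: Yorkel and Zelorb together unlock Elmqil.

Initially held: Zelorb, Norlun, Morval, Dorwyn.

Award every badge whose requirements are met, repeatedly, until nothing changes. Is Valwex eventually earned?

Yes

With Norlun and Zelorb, Yorkel is earned (Rule 5).
With Yorkel and Zelorb, Elmqil is earned (Rule 6).
With Yorkel and Elmqil, Valwex is earned (Rule 4).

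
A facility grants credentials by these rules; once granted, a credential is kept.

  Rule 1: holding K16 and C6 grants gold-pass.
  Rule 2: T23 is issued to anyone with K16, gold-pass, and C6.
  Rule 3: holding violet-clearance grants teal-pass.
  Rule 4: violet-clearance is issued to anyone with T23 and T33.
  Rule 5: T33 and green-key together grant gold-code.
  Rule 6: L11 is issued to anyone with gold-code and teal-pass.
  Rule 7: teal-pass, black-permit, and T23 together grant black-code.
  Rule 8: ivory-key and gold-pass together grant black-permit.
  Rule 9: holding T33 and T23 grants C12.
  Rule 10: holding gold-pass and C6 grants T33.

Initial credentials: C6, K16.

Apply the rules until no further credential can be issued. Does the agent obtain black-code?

No

black-code would need teal-pass, black-permit, and T23 (Rule 7), but black-permit is never granted.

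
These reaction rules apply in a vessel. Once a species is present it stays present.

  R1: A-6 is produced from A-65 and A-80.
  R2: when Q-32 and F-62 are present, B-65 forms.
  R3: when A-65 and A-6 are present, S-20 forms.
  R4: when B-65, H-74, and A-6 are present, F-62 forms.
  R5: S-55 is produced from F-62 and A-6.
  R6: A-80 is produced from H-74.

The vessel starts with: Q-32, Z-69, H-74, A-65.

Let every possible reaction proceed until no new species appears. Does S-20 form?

H-74 present → A-80 forms (R6).
A-65 and A-80 present → A-6 forms (R1).
A-65 and A-6 present → S-20 forms (R3).

Yes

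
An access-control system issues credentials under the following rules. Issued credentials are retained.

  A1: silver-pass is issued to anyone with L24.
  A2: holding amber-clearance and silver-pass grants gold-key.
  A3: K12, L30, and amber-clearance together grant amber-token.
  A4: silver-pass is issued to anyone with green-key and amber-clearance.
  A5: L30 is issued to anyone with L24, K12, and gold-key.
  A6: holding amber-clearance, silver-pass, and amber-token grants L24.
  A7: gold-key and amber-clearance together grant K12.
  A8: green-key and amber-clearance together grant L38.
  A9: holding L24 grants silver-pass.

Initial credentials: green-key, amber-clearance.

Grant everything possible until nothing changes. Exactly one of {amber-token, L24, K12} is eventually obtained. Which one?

Holding green-key and amber-clearance grants silver-pass (A4).
Holding amber-clearance and silver-pass grants gold-key (A2).
Holding gold-key and amber-clearance grants K12 (A7).
amber-token would need K12, L30, and amber-clearance (A3), but L30 is never granted. L24 would need amber-clearance, silver-pass, and amber-token (A6), but amber-token is never granted.

K12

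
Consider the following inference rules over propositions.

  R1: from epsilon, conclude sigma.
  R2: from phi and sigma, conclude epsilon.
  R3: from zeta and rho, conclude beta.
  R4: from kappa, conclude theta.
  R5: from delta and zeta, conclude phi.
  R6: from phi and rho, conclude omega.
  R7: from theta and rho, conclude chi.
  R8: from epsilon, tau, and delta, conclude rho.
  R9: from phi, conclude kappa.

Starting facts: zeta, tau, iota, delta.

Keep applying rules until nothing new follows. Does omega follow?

omega would need phi and rho (R6), but rho is never established.

No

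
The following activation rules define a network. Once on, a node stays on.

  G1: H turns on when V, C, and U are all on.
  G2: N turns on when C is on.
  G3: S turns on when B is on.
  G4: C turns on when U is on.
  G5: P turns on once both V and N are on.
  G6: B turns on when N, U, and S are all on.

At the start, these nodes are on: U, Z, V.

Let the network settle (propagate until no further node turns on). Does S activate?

No

S would need B (G3), but B never turns on.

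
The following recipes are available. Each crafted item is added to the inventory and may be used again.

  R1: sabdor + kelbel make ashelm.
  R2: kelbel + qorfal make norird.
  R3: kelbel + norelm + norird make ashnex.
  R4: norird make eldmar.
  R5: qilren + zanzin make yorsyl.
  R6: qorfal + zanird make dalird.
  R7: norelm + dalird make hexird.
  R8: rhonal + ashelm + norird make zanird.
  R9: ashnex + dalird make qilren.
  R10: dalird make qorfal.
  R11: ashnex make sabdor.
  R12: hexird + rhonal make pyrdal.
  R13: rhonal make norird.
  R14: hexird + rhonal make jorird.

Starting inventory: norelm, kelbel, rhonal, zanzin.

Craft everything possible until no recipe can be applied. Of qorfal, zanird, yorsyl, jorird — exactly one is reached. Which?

rhonal → norird (R13).
Using R3, kelbel, norelm, and norird make ashnex.
ashnex → sabdor (R11).
Using R1, sabdor and kelbel make ashelm.
rhonal + ashelm + norird → zanird (R8).
yorsyl would need qilren and zanzin (R5), but qilren is never obtained. jorird would need hexird and rhonal (R14), but hexird is never obtained. qorfal would need dalird (R10), but dalird is never obtained.

zanird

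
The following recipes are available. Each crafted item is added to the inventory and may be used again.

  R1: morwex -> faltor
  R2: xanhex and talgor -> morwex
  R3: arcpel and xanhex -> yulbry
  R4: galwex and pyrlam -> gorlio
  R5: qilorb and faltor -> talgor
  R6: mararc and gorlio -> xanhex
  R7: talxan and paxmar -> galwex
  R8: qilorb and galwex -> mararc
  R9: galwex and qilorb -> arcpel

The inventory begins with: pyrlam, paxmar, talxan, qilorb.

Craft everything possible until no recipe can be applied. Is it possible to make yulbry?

Yes

talxan and paxmar -> galwex (R7).
Using R9, galwex and qilorb make arcpel.
qilorb and galwex -> mararc (R8).
galwex and pyrlam -> gorlio (R4).
Using R6, mararc and gorlio make xanhex.
Using R3, arcpel and xanhex make yulbry.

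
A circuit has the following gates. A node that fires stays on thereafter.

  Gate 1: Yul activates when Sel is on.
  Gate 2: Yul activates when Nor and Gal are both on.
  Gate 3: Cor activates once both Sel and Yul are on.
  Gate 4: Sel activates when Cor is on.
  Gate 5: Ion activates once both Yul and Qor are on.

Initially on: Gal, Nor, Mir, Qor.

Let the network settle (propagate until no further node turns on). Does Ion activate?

Yes

Nor and Gal are on, so Yul activates (Gate 2).
Yul and Qor are on, so Ion activates (Gate 5).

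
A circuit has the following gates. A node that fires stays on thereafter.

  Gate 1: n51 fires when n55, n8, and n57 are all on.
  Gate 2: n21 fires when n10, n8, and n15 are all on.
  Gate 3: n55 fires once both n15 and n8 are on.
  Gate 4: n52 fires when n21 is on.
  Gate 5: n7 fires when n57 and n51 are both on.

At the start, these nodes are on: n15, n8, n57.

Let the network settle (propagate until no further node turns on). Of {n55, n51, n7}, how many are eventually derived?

3

n15 and n8 are on, so n55 fires (Gate 3).
Gate 1: n55, n8, and n57 on → n51 on.
n57 and n51 are on, so n7 fires (Gate 5).
n55: reached.
n51: reached.
n7: reached.
All 3 are reached.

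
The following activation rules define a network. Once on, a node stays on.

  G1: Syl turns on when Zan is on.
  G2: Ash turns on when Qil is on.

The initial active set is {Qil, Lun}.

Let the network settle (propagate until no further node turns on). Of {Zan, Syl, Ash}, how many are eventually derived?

Qil is on, so Ash turns on (G2).
No rule produces Zan, and it is not given.
Syl would need Zan (G1), but Zan never turns on.
Ash: reached.
Reached: Ash — 1 of the 3.

1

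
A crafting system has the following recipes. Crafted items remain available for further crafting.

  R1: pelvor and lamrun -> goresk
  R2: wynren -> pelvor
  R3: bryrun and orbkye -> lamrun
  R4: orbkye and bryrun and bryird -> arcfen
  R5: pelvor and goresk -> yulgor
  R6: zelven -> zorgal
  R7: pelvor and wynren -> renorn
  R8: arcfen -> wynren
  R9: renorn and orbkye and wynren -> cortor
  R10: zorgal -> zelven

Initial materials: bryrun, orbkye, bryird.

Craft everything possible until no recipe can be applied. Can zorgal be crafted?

No

zorgal would need zelven (R6), but zelven is never obtained.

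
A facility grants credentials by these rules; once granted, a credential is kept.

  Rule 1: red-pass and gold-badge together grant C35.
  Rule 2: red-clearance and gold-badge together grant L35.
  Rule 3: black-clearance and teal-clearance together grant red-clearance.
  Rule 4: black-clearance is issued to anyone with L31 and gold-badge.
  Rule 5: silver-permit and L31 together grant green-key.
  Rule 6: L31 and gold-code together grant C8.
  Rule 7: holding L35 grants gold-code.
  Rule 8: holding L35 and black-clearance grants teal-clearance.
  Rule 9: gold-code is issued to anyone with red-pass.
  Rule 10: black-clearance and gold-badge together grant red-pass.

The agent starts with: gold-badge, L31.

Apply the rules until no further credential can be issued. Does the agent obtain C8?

Yes

Holding L31 and gold-badge grants black-clearance (Rule 4).
Holding black-clearance and gold-badge grants red-pass (Rule 10).
Holding red-pass grants gold-code (Rule 9).
Holding L31 and gold-code grants C8 (Rule 6).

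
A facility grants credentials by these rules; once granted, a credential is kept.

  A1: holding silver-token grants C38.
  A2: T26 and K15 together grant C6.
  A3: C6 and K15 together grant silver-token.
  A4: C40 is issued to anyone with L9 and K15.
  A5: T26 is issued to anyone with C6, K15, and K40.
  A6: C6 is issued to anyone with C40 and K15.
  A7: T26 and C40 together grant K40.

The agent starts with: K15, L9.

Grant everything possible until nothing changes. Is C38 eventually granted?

Yes

Holding L9 and K15 grants C40 (A4).
Holding C40 and K15 grants C6 (A6).
Holding C6 and K15 grants silver-token (A3).
Holding silver-token grants C38 (A1).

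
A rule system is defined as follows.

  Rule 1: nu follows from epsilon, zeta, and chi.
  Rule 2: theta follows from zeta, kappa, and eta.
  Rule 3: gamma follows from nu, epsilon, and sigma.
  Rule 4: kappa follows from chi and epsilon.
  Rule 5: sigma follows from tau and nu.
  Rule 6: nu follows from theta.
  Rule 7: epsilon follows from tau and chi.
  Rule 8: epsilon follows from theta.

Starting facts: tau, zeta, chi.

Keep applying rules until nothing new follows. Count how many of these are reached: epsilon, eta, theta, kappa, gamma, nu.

From tau and chi, Rule 7 gives epsilon.
epsilon, zeta, and chi hold, so nu follows (Rule 1).
chi and epsilon hold, so kappa follows (Rule 4).
tau and nu hold, so sigma follows (Rule 5).
From nu, epsilon, and sigma, Rule 3 gives gamma.
epsilon: reached.
No rule produces eta, and it is not given.
theta would need zeta, kappa, and eta (Rule 2), but eta is never established.
kappa: reached.
gamma: reached.
nu: reached.
Reached: epsilon, kappa, gamma, and nu — 4 of the 6.

4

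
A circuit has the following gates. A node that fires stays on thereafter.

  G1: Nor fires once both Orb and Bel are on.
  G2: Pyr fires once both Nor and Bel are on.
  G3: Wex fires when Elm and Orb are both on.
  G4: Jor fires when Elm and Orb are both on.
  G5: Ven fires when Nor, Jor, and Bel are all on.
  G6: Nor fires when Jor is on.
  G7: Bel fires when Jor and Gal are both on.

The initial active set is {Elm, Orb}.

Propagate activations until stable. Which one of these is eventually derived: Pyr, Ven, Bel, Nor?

Nor

Elm and Orb are on, so Jor fires (G4).
Jor is on, so Nor fires (G6).
Bel would need Jor and Gal (G7), but Gal never turns on. Pyr would need Nor and Bel (G2), but Bel never turns on. Ven would need Nor, Jor, and Bel (G5), but Bel never turns on.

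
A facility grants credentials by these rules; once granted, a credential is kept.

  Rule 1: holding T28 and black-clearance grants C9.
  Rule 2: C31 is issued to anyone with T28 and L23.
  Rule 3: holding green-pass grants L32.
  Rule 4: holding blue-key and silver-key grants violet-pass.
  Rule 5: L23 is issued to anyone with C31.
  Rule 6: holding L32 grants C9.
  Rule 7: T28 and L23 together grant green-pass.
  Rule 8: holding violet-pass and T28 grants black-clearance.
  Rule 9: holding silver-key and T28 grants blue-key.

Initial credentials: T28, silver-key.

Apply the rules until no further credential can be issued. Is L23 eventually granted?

L23 would need C31 (Rule 5), but C31 is never granted.

No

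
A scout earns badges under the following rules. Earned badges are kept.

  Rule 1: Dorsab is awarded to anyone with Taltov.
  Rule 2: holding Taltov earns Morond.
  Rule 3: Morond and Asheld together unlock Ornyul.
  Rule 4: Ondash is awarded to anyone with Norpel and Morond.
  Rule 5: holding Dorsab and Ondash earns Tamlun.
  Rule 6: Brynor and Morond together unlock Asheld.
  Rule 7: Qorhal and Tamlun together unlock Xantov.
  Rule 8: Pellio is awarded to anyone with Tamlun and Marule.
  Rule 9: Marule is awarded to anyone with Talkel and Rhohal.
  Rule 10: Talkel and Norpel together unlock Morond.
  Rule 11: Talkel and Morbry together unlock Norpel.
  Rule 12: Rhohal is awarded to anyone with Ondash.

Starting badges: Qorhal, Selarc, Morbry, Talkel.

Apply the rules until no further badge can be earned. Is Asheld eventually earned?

Asheld would need Brynor and Morond (Rule 6), but Brynor is never earned.

No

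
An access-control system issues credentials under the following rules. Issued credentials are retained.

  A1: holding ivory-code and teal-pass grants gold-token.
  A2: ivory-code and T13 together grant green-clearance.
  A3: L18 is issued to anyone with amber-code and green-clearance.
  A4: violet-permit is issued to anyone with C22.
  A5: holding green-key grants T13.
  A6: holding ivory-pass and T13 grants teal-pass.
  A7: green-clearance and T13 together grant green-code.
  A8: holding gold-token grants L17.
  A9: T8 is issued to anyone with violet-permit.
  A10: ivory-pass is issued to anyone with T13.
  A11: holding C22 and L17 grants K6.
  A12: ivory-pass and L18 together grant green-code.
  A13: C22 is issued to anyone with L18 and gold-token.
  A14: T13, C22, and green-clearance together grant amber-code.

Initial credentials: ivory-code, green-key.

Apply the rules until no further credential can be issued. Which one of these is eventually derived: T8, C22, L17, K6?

L17

Holding green-key grants T13 (A5).
Holding T13 grants ivory-pass (A10).
Holding ivory-pass and T13 grants teal-pass (A6).
Holding ivory-code and teal-pass grants gold-token (A1).
Holding gold-token grants L17 (A8).
K6 would need C22 and L17 (A11), but C22 is never granted. T8 would need violet-permit (A9), but violet-permit is never granted. C22 would need L18 and gold-token (A13), but L18 is never granted.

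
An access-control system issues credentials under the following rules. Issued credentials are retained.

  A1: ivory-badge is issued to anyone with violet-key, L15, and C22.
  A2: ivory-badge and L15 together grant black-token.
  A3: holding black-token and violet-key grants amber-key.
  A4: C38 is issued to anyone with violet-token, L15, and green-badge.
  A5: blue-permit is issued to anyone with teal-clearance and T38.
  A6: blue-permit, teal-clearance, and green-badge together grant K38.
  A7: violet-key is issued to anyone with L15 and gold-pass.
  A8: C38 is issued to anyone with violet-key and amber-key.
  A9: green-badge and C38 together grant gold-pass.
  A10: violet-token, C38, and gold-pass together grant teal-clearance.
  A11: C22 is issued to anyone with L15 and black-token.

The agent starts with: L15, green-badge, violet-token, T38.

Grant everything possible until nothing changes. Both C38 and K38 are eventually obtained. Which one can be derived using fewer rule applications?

C38: Holding violet-token, L15, and green-badge grants C38 (A4). [1 rule application]
K38: Holding violet-token, L15, and green-badge grants C38 (A4). Holding green-badge and C38 grants gold-pass (A9). Holding violet-token, C38, and gold-pass grants teal-clearance (A10). Holding teal-clearance and T38 grants blue-permit (A5). Holding blue-permit, teal-clearance, and green-badge grants K38 (A6). [5 rule applications]
C38 needs fewer.

C38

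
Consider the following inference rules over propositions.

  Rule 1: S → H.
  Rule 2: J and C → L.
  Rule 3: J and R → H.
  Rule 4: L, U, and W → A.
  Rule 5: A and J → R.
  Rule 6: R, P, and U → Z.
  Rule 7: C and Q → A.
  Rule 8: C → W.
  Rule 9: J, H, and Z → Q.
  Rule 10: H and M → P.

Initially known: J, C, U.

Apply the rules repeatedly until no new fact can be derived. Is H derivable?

Yes

From J and C, Rule 2 gives L.
C holds, so W follows (Rule 8).
L, U, and W hold, so A follows (Rule 4).
From A and J, Rule 5 gives R.
From J and R, Rule 3 gives H.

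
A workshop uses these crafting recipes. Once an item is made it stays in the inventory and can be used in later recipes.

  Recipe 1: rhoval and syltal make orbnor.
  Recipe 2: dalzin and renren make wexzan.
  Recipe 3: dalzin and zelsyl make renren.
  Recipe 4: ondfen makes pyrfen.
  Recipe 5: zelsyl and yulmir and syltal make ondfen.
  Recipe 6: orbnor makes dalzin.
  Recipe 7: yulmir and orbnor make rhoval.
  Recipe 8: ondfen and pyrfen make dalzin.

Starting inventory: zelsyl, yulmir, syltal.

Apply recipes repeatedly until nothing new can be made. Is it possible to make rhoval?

No

rhoval would need yulmir and orbnor (Recipe 7), but orbnor is never obtained.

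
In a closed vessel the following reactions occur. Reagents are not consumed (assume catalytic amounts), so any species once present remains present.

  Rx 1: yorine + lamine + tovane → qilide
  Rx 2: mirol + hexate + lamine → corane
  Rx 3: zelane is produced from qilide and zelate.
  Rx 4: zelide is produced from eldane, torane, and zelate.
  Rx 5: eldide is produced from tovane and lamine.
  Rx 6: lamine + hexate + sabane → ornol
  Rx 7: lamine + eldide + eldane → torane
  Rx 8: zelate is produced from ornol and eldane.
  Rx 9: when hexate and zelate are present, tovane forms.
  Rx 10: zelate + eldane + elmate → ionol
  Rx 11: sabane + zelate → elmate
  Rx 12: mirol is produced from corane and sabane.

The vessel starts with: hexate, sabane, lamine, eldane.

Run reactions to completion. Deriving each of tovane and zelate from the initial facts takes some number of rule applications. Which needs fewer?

zelate

zelate: lamine, hexate, and sabane present → ornol forms (Rx 6). ornol and eldane present → zelate forms (Rx 8). [2 rule applications]
tovane: lamine, hexate, and sabane present → ornol forms (Rx 6). ornol and eldane present → zelate forms (Rx 8). hexate and zelate present → tovane forms (Rx 9). [3 rule applications]
zelate needs fewer.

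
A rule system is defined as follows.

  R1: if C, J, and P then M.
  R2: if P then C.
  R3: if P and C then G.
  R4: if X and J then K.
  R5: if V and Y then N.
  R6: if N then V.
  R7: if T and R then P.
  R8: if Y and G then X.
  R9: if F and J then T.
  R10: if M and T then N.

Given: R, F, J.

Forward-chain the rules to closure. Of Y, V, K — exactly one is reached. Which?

F and J hold, so T follows (R9).
From T and R, R7 gives P.
P holds, so C follows (R2).
From C, J, and P, R1 gives M.
M and T hold, so N follows (R10).
N holds, so V follows (R6).
No rule produces Y, and it is not given. K would need X and J (R4), but X is never established.

V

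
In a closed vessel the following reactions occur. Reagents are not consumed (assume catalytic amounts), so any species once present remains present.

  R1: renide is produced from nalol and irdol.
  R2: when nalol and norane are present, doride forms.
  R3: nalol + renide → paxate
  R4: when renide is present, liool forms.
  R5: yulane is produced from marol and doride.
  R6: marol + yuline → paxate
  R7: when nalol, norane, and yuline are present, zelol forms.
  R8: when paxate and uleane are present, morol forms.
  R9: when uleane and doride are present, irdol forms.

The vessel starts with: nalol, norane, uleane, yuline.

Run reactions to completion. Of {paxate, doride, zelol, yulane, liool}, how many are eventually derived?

nalol, norane, and yuline present → zelol forms (R7).
nalol and norane present → doride forms (R2).
uleane and doride present → irdol forms (R9).
nalol and irdol present → renide forms (R1).
nalol and renide present → paxate forms (R3).
renide present → liool forms (R4).
paxate: reached.
doride: reached.
zelol: reached.
yulane would need marol and doride (R5), but marol never forms.
liool: reached.
Reached: paxate, doride, zelol, and liool — 4 of the 5.

4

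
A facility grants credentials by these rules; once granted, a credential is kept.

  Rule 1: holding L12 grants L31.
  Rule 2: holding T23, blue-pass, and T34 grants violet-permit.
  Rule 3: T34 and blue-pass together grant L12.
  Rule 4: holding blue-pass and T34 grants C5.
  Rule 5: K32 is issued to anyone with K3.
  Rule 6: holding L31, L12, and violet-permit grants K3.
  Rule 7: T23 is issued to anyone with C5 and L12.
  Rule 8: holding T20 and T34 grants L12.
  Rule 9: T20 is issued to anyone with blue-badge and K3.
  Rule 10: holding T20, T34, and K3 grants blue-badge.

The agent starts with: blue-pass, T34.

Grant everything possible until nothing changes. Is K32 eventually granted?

Yes

Holding blue-pass and T34 grants C5 (Rule 4).
Holding T34 and blue-pass grants L12 (Rule 3).
Holding C5 and L12 grants T23 (Rule 7).
Holding L12 grants L31 (Rule 1).
Holding T23, blue-pass, and T34 grants violet-permit (Rule 2).
Holding L31, L12, and violet-permit grants K3 (Rule 6).
Holding K3 grants K32 (Rule 5).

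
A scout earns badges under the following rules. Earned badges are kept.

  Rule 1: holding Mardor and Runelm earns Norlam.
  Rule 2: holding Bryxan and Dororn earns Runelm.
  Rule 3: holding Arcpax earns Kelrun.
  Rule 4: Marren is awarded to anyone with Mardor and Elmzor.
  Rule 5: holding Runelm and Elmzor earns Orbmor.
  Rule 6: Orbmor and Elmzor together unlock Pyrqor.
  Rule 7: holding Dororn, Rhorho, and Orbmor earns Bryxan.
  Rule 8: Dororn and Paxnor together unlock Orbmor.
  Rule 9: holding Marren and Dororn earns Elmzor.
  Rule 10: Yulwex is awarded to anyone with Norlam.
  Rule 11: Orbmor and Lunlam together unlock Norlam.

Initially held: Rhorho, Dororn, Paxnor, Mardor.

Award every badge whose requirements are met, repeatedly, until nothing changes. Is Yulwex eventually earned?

Yes

With Dororn and Paxnor, Orbmor is earned (Rule 8).
With Dororn, Rhorho, and Orbmor, Bryxan is earned (Rule 7).
With Bryxan and Dororn, Runelm is earned (Rule 2).
With Mardor and Runelm, Norlam is earned (Rule 1).
With Norlam, Yulwex is earned (Rule 10).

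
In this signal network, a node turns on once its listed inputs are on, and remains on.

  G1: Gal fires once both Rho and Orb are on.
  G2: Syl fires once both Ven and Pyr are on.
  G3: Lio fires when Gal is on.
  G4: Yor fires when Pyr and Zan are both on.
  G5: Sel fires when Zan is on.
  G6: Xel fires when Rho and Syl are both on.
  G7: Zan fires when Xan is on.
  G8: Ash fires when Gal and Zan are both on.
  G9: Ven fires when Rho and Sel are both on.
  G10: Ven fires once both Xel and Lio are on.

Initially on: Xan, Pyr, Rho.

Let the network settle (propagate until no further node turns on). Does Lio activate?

No

Lio would need Gal (G3), but Gal never turns on.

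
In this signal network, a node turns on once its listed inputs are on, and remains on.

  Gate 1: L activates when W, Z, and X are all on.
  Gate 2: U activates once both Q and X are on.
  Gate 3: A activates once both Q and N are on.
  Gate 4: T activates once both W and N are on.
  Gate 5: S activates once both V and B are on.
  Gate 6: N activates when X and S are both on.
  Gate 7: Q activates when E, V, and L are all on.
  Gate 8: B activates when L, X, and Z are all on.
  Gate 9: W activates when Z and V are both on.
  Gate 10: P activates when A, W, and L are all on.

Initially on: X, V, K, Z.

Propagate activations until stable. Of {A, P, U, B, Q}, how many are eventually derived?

Gate 9: Z and V on → W on.
Gate 1: W, Z, and X on → L on.
L, X, and Z are on, so B activates (Gate 8).
A would need Q and N (Gate 3), but Q never turns on.
P would need A, W, and L (Gate 10), but A never turns on.
U would need Q and X (Gate 2), but Q never turns on.
B: reached.
Q would need E, V, and L (Gate 7), but E never turns on.
Reached: B — 1 of the 5.

1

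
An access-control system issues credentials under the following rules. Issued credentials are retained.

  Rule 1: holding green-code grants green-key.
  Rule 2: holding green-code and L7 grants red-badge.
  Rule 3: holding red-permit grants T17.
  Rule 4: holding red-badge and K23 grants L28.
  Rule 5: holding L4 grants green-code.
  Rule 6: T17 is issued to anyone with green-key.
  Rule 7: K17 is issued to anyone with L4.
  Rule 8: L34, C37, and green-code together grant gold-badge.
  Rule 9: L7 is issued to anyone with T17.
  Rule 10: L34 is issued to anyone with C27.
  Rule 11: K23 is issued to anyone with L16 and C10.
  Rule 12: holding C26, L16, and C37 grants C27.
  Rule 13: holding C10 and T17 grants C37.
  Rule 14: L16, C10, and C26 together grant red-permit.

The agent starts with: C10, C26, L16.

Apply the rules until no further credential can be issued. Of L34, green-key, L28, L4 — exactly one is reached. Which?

Holding L16, C10, and C26 grants red-permit (Rule 14).
Holding red-permit grants T17 (Rule 3).
Holding C10 and T17 grants C37 (Rule 13).
Holding C26, L16, and C37 grants C27 (Rule 12).
Holding C27 grants L34 (Rule 10).
green-key would need green-code (Rule 1), but green-code is never granted. No rule produces L4, and it is not given. L28 would need red-badge and K23 (Rule 4), but red-badge is never granted.

L34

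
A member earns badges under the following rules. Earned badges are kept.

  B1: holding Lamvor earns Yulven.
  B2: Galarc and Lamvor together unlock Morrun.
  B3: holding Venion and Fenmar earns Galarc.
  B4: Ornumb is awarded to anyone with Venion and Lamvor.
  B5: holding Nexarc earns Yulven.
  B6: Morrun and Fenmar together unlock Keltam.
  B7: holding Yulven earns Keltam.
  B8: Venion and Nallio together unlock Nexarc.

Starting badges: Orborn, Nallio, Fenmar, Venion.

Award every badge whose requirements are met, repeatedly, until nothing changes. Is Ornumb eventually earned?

No

Ornumb would need Venion and Lamvor (B4), but Lamvor is never earned.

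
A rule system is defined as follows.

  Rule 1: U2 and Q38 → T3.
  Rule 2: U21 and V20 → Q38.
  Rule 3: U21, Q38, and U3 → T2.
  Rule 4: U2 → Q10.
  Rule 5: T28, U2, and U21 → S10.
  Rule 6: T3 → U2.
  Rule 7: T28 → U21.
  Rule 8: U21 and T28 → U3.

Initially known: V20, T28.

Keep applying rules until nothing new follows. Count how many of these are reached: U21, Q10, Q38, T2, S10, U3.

From T28, Rule 7 gives U21.
From U21 and T28, Rule 8 gives U3.
From U21 and V20, Rule 2 gives Q38.
From U21, Q38, and U3, Rule 3 gives T2.
U21: reached.
Q10 would need U2 (Rule 4), but U2 is never established.
Q38: reached.
T2: reached.
S10 would need T28, U2, and U21 (Rule 5), but U2 is never established.
U3: reached.
Reached: U21, Q38, T2, and U3 — 4 of the 6.

4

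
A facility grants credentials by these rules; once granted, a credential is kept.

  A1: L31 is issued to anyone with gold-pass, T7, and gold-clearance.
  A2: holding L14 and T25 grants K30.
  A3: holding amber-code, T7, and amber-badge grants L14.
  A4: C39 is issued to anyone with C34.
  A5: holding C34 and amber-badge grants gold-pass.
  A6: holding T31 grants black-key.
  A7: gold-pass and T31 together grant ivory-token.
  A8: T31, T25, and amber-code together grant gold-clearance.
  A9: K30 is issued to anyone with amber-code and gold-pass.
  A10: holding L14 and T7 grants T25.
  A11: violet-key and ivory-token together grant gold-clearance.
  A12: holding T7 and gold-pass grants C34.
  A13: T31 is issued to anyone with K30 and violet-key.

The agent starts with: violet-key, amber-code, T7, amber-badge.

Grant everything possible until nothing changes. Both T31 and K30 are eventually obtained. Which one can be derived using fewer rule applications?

K30

K30: Holding amber-code, T7, and amber-badge grants L14 (A3). Holding L14 and T7 grants T25 (A10). Holding L14 and T25 grants K30 (A2). [3 rule applications]
T31: Holding amber-code, T7, and amber-badge grants L14 (A3). Holding L14 and T7 grants T25 (A10). Holding L14 and T25 grants K30 (A2). Holding K30 and violet-key grants T31 (A13). [4 rule applications]
K30 needs fewer.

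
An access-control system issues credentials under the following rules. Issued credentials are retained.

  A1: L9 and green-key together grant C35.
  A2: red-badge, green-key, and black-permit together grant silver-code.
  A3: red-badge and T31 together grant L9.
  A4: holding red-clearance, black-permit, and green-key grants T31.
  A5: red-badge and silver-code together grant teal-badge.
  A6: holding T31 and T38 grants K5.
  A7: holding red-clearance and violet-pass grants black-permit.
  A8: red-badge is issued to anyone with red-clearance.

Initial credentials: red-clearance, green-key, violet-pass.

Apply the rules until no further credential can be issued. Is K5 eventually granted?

K5 would need T31 and T38 (A6), but T38 is never granted.

No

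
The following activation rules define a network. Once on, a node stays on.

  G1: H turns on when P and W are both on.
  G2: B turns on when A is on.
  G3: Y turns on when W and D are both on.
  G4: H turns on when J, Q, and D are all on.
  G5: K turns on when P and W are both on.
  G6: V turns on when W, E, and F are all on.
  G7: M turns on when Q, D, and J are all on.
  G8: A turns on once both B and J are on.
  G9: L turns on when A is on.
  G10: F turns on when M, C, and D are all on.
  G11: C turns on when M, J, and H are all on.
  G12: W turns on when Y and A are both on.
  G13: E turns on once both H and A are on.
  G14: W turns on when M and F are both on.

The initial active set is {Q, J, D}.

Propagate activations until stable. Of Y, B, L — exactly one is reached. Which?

Y

J, Q, and D are on, so H turns on (G4).
G7: Q, D, and J on → M on.
M, J, and H are on, so C turns on (G11).
G10: M, C, and D on → F on.
G14: M and F on → W on.
G3: W and D on → Y on.
L would need A (G9), but A never turns on. B would need A (G2), but A never turns on.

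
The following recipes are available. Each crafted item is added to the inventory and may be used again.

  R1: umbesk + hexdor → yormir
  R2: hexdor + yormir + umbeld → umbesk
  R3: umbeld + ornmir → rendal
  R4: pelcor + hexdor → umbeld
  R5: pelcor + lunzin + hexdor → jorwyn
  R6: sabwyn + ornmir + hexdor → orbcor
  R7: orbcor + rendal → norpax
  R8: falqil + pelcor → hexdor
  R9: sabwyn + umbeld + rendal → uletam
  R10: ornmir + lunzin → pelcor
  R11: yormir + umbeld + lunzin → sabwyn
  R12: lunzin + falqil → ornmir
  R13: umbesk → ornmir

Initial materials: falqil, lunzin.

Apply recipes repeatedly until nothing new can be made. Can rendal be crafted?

Using R12, lunzin and falqil make ornmir.
Using R10, ornmir and lunzin make pelcor.
falqil + pelcor → hexdor (R8).
Using R4, pelcor and hexdor make umbeld.
Using R3, umbeld and ornmir make rendal.

Yes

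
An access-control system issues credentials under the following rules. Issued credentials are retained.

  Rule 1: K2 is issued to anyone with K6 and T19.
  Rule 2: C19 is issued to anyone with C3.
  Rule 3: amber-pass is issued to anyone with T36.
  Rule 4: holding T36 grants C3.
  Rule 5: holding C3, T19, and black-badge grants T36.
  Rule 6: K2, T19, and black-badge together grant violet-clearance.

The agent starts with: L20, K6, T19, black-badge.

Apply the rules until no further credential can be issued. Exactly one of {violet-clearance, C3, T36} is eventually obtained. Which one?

violet-clearance

Holding K6 and T19 grants K2 (Rule 1).
Holding K2, T19, and black-badge grants violet-clearance (Rule 6).
C3 would need T36 (Rule 4), but T36 is never granted. T36 would need C3, T19, and black-badge (Rule 5), but C3 is never granted.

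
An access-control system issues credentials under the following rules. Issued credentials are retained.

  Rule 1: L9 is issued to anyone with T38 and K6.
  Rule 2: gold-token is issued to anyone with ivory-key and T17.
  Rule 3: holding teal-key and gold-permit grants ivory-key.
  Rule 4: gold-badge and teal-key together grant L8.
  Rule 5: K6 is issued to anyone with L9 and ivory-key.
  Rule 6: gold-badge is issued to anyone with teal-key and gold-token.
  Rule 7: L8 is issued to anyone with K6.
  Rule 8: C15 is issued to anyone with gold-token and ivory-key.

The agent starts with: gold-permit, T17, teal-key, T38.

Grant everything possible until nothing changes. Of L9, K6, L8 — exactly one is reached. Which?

L8

Holding teal-key and gold-permit grants ivory-key (Rule 3).
Holding ivory-key and T17 grants gold-token (Rule 2).
Holding teal-key and gold-token grants gold-badge (Rule 6).
Holding gold-badge and teal-key grants L8 (Rule 4).
K6 would need L9 and ivory-key (Rule 5), but L9 is never granted. L9 would need T38 and K6 (Rule 1), but K6 is never granted.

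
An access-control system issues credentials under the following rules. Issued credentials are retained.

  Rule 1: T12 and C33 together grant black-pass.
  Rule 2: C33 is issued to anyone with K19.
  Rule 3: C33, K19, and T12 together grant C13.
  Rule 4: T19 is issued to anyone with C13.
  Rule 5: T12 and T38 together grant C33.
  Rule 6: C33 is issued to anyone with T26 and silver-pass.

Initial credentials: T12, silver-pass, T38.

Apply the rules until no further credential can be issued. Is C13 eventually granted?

C13 would need C33, K19, and T12 (Rule 3), but K19 is never granted.

No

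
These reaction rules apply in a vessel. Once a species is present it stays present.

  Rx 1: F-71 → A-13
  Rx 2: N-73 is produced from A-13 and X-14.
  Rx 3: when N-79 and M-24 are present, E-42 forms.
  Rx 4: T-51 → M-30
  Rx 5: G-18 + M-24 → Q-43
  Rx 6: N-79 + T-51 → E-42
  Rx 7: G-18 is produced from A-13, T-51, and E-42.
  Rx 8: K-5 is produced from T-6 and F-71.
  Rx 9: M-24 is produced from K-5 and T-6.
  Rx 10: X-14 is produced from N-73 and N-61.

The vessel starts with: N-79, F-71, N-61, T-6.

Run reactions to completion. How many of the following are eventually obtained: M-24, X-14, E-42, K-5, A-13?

4

T-6 and F-71 present → K-5 forms (Rx 8).
F-71 present → A-13 forms (Rx 1).
K-5 and T-6 present → M-24 forms (Rx 9).
N-79 and M-24 present → E-42 forms (Rx 3).
M-24: reached.
X-14 would need N-73 and N-61 (Rx 10), but N-73 never forms.
E-42: reached.
K-5: reached.
A-13: reached.
Reached: M-24, E-42, K-5, and A-13 — 4 of the 5.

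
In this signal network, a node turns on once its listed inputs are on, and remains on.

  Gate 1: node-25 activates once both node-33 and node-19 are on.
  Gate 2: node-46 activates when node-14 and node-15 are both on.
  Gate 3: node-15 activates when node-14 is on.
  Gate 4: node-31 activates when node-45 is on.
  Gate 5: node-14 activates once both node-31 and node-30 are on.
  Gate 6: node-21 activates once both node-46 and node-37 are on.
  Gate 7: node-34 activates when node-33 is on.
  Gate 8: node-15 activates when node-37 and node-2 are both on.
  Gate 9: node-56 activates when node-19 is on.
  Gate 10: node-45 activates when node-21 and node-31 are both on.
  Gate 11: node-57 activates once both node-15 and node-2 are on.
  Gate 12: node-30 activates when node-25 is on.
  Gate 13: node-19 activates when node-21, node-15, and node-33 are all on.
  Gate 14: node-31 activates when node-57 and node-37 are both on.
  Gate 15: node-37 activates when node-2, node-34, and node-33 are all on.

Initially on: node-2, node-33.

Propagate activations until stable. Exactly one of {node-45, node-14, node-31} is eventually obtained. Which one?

node-31

Gate 7: node-33 on → node-34 on.
Gate 15: node-2, node-34, and node-33 on → node-37 on.
Gate 8: node-37 and node-2 on → node-15 on.
node-15 and node-2 are on, so node-57 activates (Gate 11).
node-57 and node-37 are on, so node-31 activates (Gate 14).
node-45 would need node-21 and node-31 (Gate 10), but node-21 never turns on. node-14 would need node-31 and node-30 (Gate 5), but node-30 never turns on.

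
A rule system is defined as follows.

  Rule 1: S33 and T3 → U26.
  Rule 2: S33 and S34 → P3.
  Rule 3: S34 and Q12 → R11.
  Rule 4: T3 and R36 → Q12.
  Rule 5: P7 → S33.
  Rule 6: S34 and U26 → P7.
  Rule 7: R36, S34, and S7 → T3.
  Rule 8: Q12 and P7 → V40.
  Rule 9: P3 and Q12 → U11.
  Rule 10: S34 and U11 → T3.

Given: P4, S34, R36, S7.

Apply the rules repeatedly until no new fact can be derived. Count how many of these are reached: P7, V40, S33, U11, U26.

P7 would need S34 and U26 (Rule 6), but U26 is never established.
V40 would need Q12 and P7 (Rule 8), but P7 is never established.
S33 would need P7 (Rule 5), but P7 is never established.
U11 would need P3 and Q12 (Rule 9), but P3 is never established.
U26 would need S33 and T3 (Rule 1), but S33 is never established.
None of the 5 are reached.

0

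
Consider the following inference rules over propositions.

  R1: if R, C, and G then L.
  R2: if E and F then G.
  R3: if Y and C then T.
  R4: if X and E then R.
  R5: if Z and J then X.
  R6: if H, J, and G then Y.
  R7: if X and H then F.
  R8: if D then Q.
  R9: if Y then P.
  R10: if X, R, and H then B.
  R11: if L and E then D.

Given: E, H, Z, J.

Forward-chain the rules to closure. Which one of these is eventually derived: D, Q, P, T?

From Z and J, R5 gives X.
X and H hold, so F follows (R7).
E and F hold, so G follows (R2).
From H, J, and G, R6 gives Y.
Y holds, so P follows (R9).
T would need Y and C (R3), but C is never established. Q would need D (R8), but D is never established. D would need L and E (R11), but L is never established.

P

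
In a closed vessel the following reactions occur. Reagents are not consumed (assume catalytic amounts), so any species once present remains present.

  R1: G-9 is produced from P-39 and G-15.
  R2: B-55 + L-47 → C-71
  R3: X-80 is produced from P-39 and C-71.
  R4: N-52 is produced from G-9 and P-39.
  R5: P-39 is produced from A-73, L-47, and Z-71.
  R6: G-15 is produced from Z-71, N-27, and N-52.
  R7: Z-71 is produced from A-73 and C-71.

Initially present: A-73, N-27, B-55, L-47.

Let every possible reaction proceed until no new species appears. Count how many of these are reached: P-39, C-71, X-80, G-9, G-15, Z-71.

B-55 and L-47 present → C-71 forms (R2).
A-73 and C-71 present → Z-71 forms (R7).
A-73, L-47, and Z-71 present → P-39 forms (R5).
P-39 and C-71 present → X-80 forms (R3).
P-39: reached.
C-71: reached.
X-80: reached.
G-9 would need P-39 and G-15 (R1), but G-15 never forms.
G-15 would need Z-71, N-27, and N-52 (R6), but N-52 never forms.
Z-71: reached.
Reached: P-39, C-71, X-80, and Z-71 — 4 of the 6.

4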